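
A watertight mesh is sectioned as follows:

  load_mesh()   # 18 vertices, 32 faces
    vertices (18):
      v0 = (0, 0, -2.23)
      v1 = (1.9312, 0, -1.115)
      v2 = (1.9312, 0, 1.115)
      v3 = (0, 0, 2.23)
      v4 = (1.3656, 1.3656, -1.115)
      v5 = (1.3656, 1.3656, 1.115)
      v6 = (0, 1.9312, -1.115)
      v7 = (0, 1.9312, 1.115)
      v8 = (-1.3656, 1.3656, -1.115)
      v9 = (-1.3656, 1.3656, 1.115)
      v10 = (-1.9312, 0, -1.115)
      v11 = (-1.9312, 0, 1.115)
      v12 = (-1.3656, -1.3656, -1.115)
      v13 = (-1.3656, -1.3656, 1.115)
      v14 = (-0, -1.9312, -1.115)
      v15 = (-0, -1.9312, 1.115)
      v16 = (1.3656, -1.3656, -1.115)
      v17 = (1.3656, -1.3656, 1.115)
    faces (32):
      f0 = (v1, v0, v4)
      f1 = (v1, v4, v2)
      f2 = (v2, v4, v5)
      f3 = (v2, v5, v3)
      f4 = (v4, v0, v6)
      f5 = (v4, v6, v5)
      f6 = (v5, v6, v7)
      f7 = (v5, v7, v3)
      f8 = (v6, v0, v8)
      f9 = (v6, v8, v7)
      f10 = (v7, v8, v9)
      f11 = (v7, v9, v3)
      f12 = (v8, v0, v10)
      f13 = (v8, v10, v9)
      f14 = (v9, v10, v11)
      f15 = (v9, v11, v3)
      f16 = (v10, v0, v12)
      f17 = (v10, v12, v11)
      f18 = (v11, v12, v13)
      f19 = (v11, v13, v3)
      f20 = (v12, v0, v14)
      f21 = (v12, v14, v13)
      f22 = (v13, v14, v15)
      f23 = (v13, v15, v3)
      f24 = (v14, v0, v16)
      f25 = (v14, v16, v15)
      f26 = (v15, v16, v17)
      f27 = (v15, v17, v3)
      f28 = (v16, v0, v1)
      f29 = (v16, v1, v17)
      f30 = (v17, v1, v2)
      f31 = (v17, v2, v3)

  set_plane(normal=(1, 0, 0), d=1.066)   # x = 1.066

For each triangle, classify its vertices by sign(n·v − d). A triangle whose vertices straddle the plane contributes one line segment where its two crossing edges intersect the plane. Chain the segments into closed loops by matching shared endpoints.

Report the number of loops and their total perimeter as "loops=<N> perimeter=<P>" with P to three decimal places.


Straddling triangles (12 of 32):
  (v1,v0,v4) [+-+] → (1.066, 0, -1.61453)–(1.066, 1.066, -1.35962)  len=1.0961
  (v2,v5,v3) [++-] → (1.066, 1.066, 1.35962)–(1.066, 0, 1.61453)  len=1.0961
  (v4,v0,v6) [+--] → (1.066, 1.066, -1.35962)–(1.066, 1.48969, -1.115)  len=0.4892
  (v4,v6,v5) [+-+] → (1.066, 1.48969, -1.115)–(1.066, 1.48969, 0.625759)  len=1.7408
  (v5,v6,v7) [+--] → (1.066, 1.48969, 0.625759)–(1.066, 1.48969, 1.115)  len=0.4892
  (v5,v7,v3) [+--] → (1.066, 1.48969, 1.115)–(1.066, 1.066, 1.35962)  len=0.4892
  (v14,v0,v16) [--+] → (1.066, -1.066, -1.35962)–(1.066, -1.48969, -1.115)  len=0.4892
  (v14,v16,v15) [-+-] → (1.066, -1.48969, -1.115)–(1.066, -1.48969, -0.625759)  len=0.4892
  (v15,v16,v17) [-++] → (1.066, -1.48969, -0.625759)–(1.066, -1.48969, 1.115)  len=1.7408
  (v15,v17,v3) [-+-] → (1.066, -1.48969, 1.115)–(1.066, -1.066, 1.35962)  len=0.4892
  (v16,v0,v1) [+-+] → (1.066, -1.066, -1.35962)–(1.066, 0, -1.61453)  len=1.0961
  (v17,v2,v3) [++-] → (1.066, 0, 1.61453)–(1.066, -1.066, 1.35962)  len=1.0961

Chained into 1 loop(s):
  loop 1: 12 segments, perimeter = 10.8012
Total perimeter = 10.801

loops=1 perimeter=10.801


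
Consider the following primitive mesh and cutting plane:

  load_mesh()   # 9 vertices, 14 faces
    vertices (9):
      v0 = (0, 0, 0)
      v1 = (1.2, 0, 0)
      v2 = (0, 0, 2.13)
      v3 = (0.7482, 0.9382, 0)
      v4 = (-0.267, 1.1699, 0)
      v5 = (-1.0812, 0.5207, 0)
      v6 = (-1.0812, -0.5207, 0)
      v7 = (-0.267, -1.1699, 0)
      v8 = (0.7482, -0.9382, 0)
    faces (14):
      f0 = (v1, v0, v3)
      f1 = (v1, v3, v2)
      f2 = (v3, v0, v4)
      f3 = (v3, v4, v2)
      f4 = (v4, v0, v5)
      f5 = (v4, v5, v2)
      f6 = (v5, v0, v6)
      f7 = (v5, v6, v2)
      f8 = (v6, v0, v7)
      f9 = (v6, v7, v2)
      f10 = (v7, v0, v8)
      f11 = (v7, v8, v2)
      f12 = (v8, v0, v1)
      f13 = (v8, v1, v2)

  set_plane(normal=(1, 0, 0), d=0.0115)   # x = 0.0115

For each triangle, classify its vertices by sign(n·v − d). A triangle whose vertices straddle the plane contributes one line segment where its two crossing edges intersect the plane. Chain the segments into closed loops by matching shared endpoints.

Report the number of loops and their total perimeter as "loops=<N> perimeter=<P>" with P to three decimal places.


loops=1 perimeter=6.980

Straddling triangles (8 of 14):
  (v1,v0,v3) [+-+] → (0.0115, 0, 0)–(0.0115, 0.0144203, 0)  len=0.0144
  (v1,v3,v2) [++-] → (0.0115, 0.0144203, 2.09726)–(0.0115, 0, 2.10959)  len=0.0190
  (v3,v0,v4) [+--] → (0.0115, 0.0144203, 0)–(0.0115, 1.10634, 0)  len=1.0919
  (v3,v4,v2) [+--] → (0.0115, 1.10634, 0)–(0.0115, 0.0144203, 2.09726)  len=2.3645
  (v7,v0,v8) [--+] → (0.0115, -0.0144203, 0)–(0.0115, -1.10634, 0)  len=1.0919
  (v7,v8,v2) [-+-] → (0.0115, -1.10634, 0)–(0.0115, -0.0144203, 2.09726)  len=2.3645
  (v8,v0,v1) [+-+] → (0.0115, -0.0144203, 0)–(0.0115, 0, 0)  len=0.0144
  (v8,v1,v2) [++-] → (0.0115, 0, 2.10959)–(0.0115, -0.0144203, 2.09726)  len=0.0190

Chained into 1 loop(s):
  loop 1: 8 segments, perimeter = 6.9796
Total perimeter = 6.980


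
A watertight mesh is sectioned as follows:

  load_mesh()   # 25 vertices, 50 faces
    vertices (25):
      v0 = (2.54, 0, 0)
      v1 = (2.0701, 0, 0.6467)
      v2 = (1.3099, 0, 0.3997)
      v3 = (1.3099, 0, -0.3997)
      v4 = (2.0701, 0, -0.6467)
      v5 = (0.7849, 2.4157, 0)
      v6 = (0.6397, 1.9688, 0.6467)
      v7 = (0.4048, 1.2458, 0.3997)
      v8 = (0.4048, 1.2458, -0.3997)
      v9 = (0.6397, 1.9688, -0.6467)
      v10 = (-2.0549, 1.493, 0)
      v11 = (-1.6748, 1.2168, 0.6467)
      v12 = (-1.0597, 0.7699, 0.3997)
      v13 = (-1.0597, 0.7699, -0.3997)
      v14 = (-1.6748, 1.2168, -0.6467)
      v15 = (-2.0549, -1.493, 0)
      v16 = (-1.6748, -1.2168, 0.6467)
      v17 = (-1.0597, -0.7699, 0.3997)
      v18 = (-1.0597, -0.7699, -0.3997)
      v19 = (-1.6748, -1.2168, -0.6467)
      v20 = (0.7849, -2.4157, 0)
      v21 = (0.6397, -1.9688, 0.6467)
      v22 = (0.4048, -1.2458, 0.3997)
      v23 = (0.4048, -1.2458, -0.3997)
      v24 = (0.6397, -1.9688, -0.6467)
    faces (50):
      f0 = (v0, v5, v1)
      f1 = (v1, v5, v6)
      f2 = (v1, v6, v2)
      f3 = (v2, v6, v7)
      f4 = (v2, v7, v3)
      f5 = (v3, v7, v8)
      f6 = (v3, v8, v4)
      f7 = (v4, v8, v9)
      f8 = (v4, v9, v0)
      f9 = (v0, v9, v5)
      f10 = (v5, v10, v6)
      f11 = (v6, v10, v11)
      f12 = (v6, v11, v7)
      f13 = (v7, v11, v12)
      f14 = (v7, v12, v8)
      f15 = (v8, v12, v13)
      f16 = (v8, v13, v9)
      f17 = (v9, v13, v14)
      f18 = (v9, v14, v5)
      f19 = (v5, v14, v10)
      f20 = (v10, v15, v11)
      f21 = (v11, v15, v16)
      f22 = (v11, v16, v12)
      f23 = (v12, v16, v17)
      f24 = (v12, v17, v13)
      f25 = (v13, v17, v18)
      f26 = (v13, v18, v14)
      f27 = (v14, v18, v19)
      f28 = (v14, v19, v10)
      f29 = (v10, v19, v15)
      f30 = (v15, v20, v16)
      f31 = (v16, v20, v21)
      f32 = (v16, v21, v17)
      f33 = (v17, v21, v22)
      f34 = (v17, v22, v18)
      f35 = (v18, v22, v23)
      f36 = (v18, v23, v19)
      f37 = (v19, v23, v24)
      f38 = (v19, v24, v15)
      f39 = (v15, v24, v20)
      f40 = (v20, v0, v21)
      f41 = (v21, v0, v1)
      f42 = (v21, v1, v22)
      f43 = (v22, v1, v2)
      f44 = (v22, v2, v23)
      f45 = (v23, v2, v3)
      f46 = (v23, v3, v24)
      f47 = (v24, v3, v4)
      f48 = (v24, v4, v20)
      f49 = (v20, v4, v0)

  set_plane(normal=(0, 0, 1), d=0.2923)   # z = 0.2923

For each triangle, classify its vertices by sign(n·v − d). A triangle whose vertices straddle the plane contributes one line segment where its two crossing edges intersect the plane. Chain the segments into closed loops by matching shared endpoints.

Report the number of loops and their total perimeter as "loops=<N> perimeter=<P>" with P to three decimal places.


Straddling triangles (20 of 50):
  (v0,v5,v1) [--+] → (1.36579, 1.32383, 0.2923)–(2.32761, 0, 0.2923)  len=1.6363
  (v1,v5,v6) [+-+] → (1.36579, 1.32383, 0.2923)–(0.719271, 2.21371, 0.2923)  len=1.0999
  (v2,v7,v3) [++-] → (0.526401, 1.07843, 0.2923)–(1.3099, 0, 0.2923)  len=1.3330
  (v3,v7,v8) [-+-] → (0.526401, 1.07843, 0.2923)–(0.4048, 1.2458, 0.2923)  len=0.2069
  (v5,v10,v6) [--+] → (-0.836976, 1.70806, 0.2923)–(0.719271, 2.21371, 0.2923)  len=1.6363
  (v6,v10,v11) [+-+] → (-0.836976, 1.70806, 0.2923)–(-1.8831, 1.36816, 0.2923)  len=1.1000
  (v7,v12,v8) [++-] → (-0.862943, 0.833838, 0.2923)–(0.4048, 1.2458, 0.2923)  len=1.3330
  (v8,v12,v13) [-+-] → (-0.862943, 0.833838, 0.2923)–(-1.0597, 0.7699, 0.2923)  len=0.2069
  (v10,v15,v11) [--+] → (-1.8831, -0.268206, 0.2923)–(-1.8831, 1.36816, 0.2923)  len=1.6364
  (v11,v15,v16) [+-+] → (-1.8831, -0.268206, 0.2923)–(-1.8831, -1.36816, 0.2923)  len=1.1000
  (v12,v17,v13) [++-] → (-1.0597, -0.563027, 0.2923)–(-1.0597, 0.7699, 0.2923)  len=1.3329
  (v13,v17,v18) [-+-] → (-1.0597, -0.563027, 0.2923)–(-1.0597, -0.7699, 0.2923)  len=0.2069
  (v15,v20,v16) [--+] → (-0.326852, -1.87381, 0.2923)–(-1.8831, -1.36816, 0.2923)  len=1.6363
  (v16,v20,v21) [+-+] → (-0.326852, -1.87381, 0.2923)–(0.719271, -2.21371, 0.2923)  len=1.1000
  (v17,v22,v18) [++-] → (0.208043, -1.18186, 0.2923)–(-1.0597, -0.7699, 0.2923)  len=1.3330
  (v18,v22,v23) [-+-] → (0.208043, -1.18186, 0.2923)–(0.4048, -1.2458, 0.2923)  len=0.2069
  (v20,v0,v21) [--+] → (1.68109, -0.889872, 0.2923)–(0.719271, -2.21371, 0.2923)  len=1.6363
  (v21,v0,v1) [+-+] → (1.68109, -0.889872, 0.2923)–(2.32761, 0, 0.2923)  len=1.0999
  (v22,v2,v23) [++-] → (1.1883, -0.167374, 0.2923)–(0.4048, -1.2458, 0.2923)  len=1.3330
  (v23,v2,v3) [-+-] → (1.1883, -0.167374, 0.2923)–(1.3099, 0, 0.2923)  len=0.2069

Chained into 2 loop(s):
  loop 1: 10 segments, perimeter = 13.6815
  loop 2: 10 segments, perimeter = 7.6993
Total perimeter = 21.381

loops=2 perimeter=21.381


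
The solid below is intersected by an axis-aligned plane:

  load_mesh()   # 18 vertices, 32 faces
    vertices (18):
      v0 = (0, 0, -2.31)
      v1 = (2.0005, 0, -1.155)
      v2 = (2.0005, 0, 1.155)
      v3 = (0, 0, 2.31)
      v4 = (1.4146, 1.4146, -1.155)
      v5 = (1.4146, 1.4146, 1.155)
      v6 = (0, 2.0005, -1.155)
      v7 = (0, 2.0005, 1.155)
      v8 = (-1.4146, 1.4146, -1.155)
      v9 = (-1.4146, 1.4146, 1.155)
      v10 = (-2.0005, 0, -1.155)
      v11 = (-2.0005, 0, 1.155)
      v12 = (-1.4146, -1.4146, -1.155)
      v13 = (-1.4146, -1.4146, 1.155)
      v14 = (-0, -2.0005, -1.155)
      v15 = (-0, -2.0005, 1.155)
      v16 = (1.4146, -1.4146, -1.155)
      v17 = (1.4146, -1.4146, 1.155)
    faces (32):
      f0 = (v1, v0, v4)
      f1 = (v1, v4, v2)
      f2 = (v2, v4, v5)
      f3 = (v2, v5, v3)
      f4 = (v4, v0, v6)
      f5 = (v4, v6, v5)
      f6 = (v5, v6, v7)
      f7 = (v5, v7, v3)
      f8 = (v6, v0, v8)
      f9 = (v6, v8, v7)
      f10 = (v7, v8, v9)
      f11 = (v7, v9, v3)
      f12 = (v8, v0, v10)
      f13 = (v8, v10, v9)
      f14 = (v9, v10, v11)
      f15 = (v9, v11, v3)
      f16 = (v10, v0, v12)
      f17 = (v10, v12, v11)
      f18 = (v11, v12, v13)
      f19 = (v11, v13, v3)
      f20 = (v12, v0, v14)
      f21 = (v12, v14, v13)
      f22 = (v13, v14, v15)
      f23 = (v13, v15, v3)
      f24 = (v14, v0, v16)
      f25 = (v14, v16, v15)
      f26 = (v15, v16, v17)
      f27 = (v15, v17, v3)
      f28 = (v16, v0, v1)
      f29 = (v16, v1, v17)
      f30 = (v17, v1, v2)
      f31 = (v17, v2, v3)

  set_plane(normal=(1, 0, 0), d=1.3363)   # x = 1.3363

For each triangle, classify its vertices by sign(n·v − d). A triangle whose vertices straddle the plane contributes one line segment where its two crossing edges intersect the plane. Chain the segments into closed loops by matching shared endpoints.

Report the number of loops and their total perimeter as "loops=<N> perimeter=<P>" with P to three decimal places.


loops=1 perimeter=10.627

Straddling triangles (12 of 32):
  (v1,v0,v4) [+-+] → (1.3363, 0, -1.53848)–(1.3363, 1.3363, -1.21893)  len=1.3740
  (v2,v5,v3) [++-] → (1.3363, 1.3363, 1.21893)–(1.3363, 0, 1.53848)  len=1.3740
  (v4,v0,v6) [+--] → (1.3363, 1.3363, -1.21893)–(1.3363, 1.44703, -1.155)  len=0.1279
  (v4,v6,v5) [+-+] → (1.3363, 1.44703, -1.155)–(1.3363, 1.44703, 1.02714)  len=2.1821
  (v5,v6,v7) [+--] → (1.3363, 1.44703, 1.02714)–(1.3363, 1.44703, 1.155)  len=0.1279
  (v5,v7,v3) [+--] → (1.3363, 1.44703, 1.155)–(1.3363, 1.3363, 1.21893)  len=0.1279
  (v14,v0,v16) [--+] → (1.3363, -1.3363, -1.21893)–(1.3363, -1.44703, -1.155)  len=0.1279
  (v14,v16,v15) [-+-] → (1.3363, -1.44703, -1.155)–(1.3363, -1.44703, -1.02714)  len=0.1279
  (v15,v16,v17) [-++] → (1.3363, -1.44703, -1.02714)–(1.3363, -1.44703, 1.155)  len=2.1821
  (v15,v17,v3) [-+-] → (1.3363, -1.44703, 1.155)–(1.3363, -1.3363, 1.21893)  len=0.1279
  (v16,v0,v1) [+-+] → (1.3363, -1.3363, -1.21893)–(1.3363, 0, -1.53848)  len=1.3740
  (v17,v2,v3) [++-] → (1.3363, 0, 1.53848)–(1.3363, -1.3363, 1.21893)  len=1.3740

Chained into 1 loop(s):
  loop 1: 12 segments, perimeter = 10.6273
Total perimeter = 10.627


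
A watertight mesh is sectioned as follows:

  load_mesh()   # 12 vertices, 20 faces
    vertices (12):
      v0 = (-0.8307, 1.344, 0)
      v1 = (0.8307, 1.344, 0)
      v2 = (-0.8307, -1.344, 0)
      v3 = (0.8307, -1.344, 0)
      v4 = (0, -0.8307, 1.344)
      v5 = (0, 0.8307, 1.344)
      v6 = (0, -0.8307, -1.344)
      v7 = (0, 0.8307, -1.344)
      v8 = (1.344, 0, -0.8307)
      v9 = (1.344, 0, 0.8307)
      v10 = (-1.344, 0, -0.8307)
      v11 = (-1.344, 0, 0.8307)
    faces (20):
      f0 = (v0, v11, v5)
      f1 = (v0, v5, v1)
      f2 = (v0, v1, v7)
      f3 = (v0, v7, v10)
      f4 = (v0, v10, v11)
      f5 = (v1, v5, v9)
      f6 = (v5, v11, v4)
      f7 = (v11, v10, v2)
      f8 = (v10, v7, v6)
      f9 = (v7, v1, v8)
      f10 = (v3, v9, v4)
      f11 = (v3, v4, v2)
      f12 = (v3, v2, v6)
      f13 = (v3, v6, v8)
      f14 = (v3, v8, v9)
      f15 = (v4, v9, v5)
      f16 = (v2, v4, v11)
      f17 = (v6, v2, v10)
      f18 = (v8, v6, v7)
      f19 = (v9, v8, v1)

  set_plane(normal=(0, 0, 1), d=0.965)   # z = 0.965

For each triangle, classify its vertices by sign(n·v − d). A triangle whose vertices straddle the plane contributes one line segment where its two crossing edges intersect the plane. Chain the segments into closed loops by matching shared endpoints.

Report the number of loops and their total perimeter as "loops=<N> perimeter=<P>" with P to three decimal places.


Straddling triangles (8 of 20):
  (v0,v11,v5) [--+] → (-0.992355, 0.217345, 0.965)–(-0.234252, 0.975448, 0.965)  len=1.0721
  (v0,v5,v1) [-+-] → (-0.234252, 0.975448, 0.965)–(0.234252, 0.975448, 0.965)  len=0.4685
  (v1,v5,v9) [-+-] → (0.234252, 0.975448, 0.965)–(0.992355, 0.217345, 0.965)  len=1.0721
  (v5,v11,v4) [+-+] → (-0.992355, 0.217345, 0.965)–(-0.992355, -0.217345, 0.965)  len=0.4347
  (v3,v9,v4) [--+] → (0.992355, -0.217345, 0.965)–(0.234252, -0.975448, 0.965)  len=1.0721
  (v3,v4,v2) [-+-] → (0.234252, -0.975448, 0.965)–(-0.234252, -0.975448, 0.965)  len=0.4685
  (v4,v9,v5) [+-+] → (0.992355, -0.217345, 0.965)–(0.992355, 0.217345, 0.965)  len=0.4347
  (v2,v4,v11) [-+-] → (-0.234252, -0.975448, 0.965)–(-0.992355, -0.217345, 0.965)  len=1.0721

Chained into 1 loop(s):
  loop 1: 8 segments, perimeter = 6.0949
Total perimeter = 6.095

loops=1 perimeter=6.095


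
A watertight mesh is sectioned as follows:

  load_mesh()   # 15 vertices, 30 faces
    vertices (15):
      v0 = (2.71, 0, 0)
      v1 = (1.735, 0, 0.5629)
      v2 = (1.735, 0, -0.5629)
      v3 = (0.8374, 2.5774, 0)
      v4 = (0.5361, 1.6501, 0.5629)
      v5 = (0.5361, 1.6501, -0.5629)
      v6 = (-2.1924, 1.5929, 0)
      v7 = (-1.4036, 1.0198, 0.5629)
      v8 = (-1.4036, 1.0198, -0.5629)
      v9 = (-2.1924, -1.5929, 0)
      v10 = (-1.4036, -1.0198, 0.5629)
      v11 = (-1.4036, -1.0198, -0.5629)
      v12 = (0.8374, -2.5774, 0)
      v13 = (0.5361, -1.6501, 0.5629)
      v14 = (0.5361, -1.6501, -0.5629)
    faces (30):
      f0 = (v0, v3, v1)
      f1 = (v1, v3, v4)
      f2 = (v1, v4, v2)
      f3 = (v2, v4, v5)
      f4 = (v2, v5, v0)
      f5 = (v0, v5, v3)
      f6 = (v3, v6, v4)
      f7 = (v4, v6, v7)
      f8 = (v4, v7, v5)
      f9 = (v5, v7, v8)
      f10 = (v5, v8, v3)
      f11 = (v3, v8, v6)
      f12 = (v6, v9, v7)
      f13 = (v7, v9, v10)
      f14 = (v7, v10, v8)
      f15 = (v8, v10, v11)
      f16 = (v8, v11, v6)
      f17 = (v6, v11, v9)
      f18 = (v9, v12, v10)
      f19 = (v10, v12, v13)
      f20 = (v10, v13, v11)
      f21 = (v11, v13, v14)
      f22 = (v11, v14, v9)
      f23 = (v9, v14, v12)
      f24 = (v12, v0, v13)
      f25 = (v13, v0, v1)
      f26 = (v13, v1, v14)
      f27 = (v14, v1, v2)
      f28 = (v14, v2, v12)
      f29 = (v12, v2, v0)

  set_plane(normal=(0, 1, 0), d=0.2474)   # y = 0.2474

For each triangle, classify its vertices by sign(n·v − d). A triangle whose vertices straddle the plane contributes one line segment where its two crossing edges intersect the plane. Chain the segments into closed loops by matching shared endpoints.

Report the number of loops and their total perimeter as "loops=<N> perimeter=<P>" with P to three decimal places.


loops=2 perimeter=6.441

Straddling triangles (12 of 30):
  (v0,v3,v1) [-+-] → (2.53025, 0.2474, 0)–(1.64884, 0.2474, 0.508868)  len=1.0178
  (v1,v3,v4) [-++] → (1.64884, 0.2474, 0.508868)–(1.55525, 0.2474, 0.5629)  len=0.1081
  (v1,v4,v2) [-+-] → (1.55525, 0.2474, 0.5629)–(1.55525, 0.2474, -0.394108)  len=0.9570
  (v2,v4,v5) [-++] → (1.55525, 0.2474, -0.394108)–(1.55525, 0.2474, -0.5629)  len=0.1688
  (v2,v5,v0) [-+-] → (1.55525, 0.2474, -0.5629)–(2.38407, 0.2474, -0.0843958)  len=0.9570
  (v0,v5,v3) [-++] → (2.38407, 0.2474, -0.0843958)–(2.53025, 0.2474, 0)  len=0.1688
  (v6,v9,v7) [+-+] → (-2.1924, 0.2474, 0)–(-1.6368, 0.2474, 0.396488)  len=0.6826
  (v7,v9,v10) [+--] → (-1.6368, 0.2474, 0.396488)–(-1.4036, 0.2474, 0.5629)  len=0.2865
  (v7,v10,v8) [+-+] → (-1.4036, 0.2474, 0.5629)–(-1.4036, 0.2474, -0.136558)  len=0.6995
  (v8,v10,v11) [+--] → (-1.4036, 0.2474, -0.136558)–(-1.4036, 0.2474, -0.5629)  len=0.4263
  (v8,v11,v6) [+-+] → (-1.4036, 0.2474, -0.5629)–(-1.78618, 0.2474, -0.289885)  len=0.4700
  (v6,v11,v9) [+--] → (-1.78618, 0.2474, -0.289885)–(-2.1924, 0.2474, 0)  len=0.4990

Chained into 2 loop(s):
  loop 1: 6 segments, perimeter = 3.3775
  loop 2: 6 segments, perimeter = 3.0639
Total perimeter = 6.441


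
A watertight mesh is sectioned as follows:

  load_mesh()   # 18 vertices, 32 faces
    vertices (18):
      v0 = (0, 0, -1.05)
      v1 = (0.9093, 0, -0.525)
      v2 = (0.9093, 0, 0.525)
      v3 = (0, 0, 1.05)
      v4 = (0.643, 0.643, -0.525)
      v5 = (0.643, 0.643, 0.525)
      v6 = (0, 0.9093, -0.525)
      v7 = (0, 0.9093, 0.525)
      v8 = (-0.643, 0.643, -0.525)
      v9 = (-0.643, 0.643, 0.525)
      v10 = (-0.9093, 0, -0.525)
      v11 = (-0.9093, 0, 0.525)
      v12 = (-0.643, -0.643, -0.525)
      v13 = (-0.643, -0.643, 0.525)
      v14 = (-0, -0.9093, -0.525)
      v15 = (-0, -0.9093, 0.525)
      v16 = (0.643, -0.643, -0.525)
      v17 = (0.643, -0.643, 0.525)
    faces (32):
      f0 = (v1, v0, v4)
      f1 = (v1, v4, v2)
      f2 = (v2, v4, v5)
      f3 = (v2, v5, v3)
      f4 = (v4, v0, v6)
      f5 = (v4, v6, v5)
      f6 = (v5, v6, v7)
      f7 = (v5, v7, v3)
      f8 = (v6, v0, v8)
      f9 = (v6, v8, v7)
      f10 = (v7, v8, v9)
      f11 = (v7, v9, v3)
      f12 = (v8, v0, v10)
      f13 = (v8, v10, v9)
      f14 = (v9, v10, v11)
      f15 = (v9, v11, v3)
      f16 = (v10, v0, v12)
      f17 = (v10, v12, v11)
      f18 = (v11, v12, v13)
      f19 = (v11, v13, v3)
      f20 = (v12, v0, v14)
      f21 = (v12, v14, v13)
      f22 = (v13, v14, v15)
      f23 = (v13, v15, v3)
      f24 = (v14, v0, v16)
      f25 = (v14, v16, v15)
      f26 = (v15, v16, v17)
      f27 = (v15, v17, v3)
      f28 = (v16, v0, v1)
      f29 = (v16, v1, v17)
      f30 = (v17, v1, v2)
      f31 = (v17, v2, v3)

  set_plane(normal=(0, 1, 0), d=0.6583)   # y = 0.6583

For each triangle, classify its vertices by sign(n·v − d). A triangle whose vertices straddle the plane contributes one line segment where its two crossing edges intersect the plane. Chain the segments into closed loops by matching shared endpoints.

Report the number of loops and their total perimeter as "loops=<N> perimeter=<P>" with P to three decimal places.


loops=1 perimeter=4.593

Straddling triangles (8 of 32):
  (v4,v0,v6) [--+] → (0, 0.6583, -0.669919)–(0.606057, 0.6583, -0.525)  len=0.6231
  (v4,v6,v5) [-+-] → (0.606057, 0.6583, -0.525)–(0.606057, 0.6583, 0.464673)  len=0.9897
  (v5,v6,v7) [-++] → (0.606057, 0.6583, 0.464673)–(0.606057, 0.6583, 0.525)  len=0.0603
  (v5,v7,v3) [-+-] → (0.606057, 0.6583, 0.525)–(0, 0.6583, 0.669919)  len=0.6231
  (v6,v0,v8) [+--] → (0, 0.6583, -0.669919)–(-0.606057, 0.6583, -0.525)  len=0.6231
  (v6,v8,v7) [+-+] → (-0.606057, 0.6583, -0.525)–(-0.606057, 0.6583, -0.464673)  len=0.0603
  (v7,v8,v9) [+--] → (-0.606057, 0.6583, -0.464673)–(-0.606057, 0.6583, 0.525)  len=0.9897
  (v7,v9,v3) [+--] → (-0.606057, 0.6583, 0.525)–(0, 0.6583, 0.669919)  len=0.6231

Chained into 1 loop(s):
  loop 1: 8 segments, perimeter = 4.5926
Total perimeter = 4.593


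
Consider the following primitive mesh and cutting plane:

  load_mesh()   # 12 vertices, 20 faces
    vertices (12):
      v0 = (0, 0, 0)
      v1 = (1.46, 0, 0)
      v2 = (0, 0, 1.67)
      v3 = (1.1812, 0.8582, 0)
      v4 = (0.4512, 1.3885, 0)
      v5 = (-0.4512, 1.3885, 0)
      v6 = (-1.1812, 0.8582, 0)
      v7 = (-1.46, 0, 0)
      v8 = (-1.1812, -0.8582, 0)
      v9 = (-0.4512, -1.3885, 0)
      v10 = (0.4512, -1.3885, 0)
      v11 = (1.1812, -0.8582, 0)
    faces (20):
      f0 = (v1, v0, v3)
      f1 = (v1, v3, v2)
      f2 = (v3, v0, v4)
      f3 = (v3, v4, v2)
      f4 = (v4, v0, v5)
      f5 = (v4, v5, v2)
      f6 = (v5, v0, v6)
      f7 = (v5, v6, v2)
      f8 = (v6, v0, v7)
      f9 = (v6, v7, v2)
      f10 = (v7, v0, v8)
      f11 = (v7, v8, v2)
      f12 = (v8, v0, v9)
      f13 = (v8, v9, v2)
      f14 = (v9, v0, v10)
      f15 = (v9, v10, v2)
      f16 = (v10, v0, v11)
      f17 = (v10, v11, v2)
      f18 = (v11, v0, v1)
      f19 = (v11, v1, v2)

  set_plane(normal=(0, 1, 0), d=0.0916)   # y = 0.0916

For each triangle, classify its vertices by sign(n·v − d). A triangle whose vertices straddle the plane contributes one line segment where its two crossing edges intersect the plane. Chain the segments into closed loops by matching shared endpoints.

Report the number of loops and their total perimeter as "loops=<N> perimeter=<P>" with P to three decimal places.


Straddling triangles (10 of 20):
  (v1,v0,v3) [--+] → (0.126075, 0.0916, 0)–(1.43024, 0.0916, 0)  len=1.3042
  (v1,v3,v2) [-+-] → (1.43024, 0.0916, 0)–(0.126075, 0.0916, 1.49175)  len=1.9815
  (v3,v0,v4) [+-+] → (0.126075, 0.0916, 0)–(0.0297659, 0.0916, 0)  len=0.0963
  (v3,v4,v2) [++-] → (0.0297659, 0.0916, 1.55983)–(0.126075, 0.0916, 1.49175)  len=0.1179
  (v4,v0,v5) [+-+] → (0.0297659, 0.0916, 0)–(-0.0297659, 0.0916, 0)  len=0.0595
  (v4,v5,v2) [++-] → (-0.0297659, 0.0916, 1.55983)–(0.0297659, 0.0916, 1.55983)  len=0.0595
  (v5,v0,v6) [+-+] → (-0.0297659, 0.0916, 0)–(-0.126075, 0.0916, 0)  len=0.0963
  (v5,v6,v2) [++-] → (-0.126075, 0.0916, 1.49175)–(-0.0297659, 0.0916, 1.55983)  len=0.1179
  (v6,v0,v7) [+--] → (-0.126075, 0.0916, 0)–(-1.43024, 0.0916, 0)  len=1.3042
  (v6,v7,v2) [+--] → (-1.43024, 0.0916, 0)–(-0.126075, 0.0916, 1.49175)  len=1.9815

Chained into 1 loop(s):
  loop 1: 10 segments, perimeter = 7.1188
Total perimeter = 7.119

loops=1 perimeter=7.119


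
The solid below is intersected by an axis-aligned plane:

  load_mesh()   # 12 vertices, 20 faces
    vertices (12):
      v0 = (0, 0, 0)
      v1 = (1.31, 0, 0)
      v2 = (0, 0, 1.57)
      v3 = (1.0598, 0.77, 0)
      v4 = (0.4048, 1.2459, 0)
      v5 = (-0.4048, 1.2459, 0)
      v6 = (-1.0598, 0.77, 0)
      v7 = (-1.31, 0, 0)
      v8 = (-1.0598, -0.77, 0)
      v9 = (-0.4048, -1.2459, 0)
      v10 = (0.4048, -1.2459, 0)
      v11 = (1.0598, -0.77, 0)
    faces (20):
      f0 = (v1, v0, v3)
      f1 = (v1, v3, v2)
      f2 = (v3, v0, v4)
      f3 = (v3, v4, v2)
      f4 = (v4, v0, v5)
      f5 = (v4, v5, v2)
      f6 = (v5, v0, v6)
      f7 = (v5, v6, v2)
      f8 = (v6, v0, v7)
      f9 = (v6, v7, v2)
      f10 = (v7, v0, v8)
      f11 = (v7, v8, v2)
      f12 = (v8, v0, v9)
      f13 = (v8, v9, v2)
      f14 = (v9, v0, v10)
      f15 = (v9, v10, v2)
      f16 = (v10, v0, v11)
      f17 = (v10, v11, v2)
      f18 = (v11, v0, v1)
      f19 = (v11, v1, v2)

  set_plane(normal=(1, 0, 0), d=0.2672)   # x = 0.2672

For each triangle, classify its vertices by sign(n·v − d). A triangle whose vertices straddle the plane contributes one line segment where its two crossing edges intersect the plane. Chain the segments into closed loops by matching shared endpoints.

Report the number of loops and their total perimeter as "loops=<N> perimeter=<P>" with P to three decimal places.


Straddling triangles (12 of 20):
  (v1,v0,v3) [+-+] → (0.2672, 0, 0)–(0.2672, 0.194135, 0)  len=0.1941
  (v1,v3,v2) [++-] → (0.2672, 0.194135, 1.17417)–(0.2672, 0, 1.24977)  len=0.2083
  (v3,v0,v4) [+-+] → (0.2672, 0.194135, 0)–(0.2672, 0.822392, 0)  len=0.6283
  (v3,v4,v2) [++-] → (0.2672, 0.822392, 0.533676)–(0.2672, 0.194135, 1.17417)  len=0.8972
  (v4,v0,v5) [+--] → (0.2672, 0.822392, 0)–(0.2672, 1.2459, 0)  len=0.4235
  (v4,v5,v2) [+--] → (0.2672, 1.2459, 0)–(0.2672, 0.822392, 0.533676)  len=0.6813
  (v9,v0,v10) [--+] → (0.2672, -0.822392, 0)–(0.2672, -1.2459, 0)  len=0.4235
  (v9,v10,v2) [-+-] → (0.2672, -1.2459, 0)–(0.2672, -0.822392, 0.533676)  len=0.6813
  (v10,v0,v11) [+-+] → (0.2672, -0.822392, 0)–(0.2672, -0.194135, 0)  len=0.6283
  (v10,v11,v2) [++-] → (0.2672, -0.194135, 1.17417)–(0.2672, -0.822392, 0.533676)  len=0.8972
  (v11,v0,v1) [+-+] → (0.2672, -0.194135, 0)–(0.2672, 0, 0)  len=0.1941
  (v11,v1,v2) [++-] → (0.2672, 0, 1.24977)–(0.2672, -0.194135, 1.17417)  len=0.2083

Chained into 1 loop(s):
  loop 1: 12 segments, perimeter = 6.0654
Total perimeter = 6.065

loops=1 perimeter=6.065


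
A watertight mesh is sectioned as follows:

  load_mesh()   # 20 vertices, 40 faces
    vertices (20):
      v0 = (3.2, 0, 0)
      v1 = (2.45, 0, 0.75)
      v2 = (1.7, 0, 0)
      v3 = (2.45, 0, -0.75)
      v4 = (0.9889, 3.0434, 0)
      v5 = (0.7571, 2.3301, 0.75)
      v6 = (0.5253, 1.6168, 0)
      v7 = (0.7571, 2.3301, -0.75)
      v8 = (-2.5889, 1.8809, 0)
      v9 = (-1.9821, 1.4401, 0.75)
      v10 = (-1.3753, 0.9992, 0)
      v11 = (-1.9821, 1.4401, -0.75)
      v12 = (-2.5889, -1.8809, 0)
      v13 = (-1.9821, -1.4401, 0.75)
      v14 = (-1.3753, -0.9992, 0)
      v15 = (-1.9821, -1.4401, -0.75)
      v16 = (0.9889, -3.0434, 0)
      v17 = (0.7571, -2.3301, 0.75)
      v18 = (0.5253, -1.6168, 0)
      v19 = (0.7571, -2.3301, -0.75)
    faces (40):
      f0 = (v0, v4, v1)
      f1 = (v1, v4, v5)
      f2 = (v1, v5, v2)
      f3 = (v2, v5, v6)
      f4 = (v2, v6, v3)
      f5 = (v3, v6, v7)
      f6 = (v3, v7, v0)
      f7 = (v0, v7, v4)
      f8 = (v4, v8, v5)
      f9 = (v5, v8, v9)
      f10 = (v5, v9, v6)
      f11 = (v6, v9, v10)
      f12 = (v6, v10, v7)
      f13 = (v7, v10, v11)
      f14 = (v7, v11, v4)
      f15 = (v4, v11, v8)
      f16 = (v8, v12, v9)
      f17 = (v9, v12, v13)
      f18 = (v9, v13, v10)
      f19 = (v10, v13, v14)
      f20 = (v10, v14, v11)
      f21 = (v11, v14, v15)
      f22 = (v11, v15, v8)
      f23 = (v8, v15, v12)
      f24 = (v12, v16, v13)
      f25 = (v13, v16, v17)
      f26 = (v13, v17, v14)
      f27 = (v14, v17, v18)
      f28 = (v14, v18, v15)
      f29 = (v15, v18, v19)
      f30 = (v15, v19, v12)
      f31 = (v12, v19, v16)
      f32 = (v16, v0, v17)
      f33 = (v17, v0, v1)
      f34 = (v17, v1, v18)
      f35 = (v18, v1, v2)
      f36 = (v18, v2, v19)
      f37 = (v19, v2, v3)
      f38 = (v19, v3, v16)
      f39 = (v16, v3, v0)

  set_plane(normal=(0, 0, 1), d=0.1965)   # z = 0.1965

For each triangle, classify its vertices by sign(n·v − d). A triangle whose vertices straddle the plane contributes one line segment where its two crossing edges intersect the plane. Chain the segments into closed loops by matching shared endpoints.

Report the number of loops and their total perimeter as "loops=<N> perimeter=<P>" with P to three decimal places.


Straddling triangles (20 of 40):
  (v0,v4,v1) [--+] → (1.37171, 2.24603, 0.1965)–(3.0035, 0, 0.1965)  len=2.7762
  (v1,v4,v5) [+-+] → (1.37171, 2.24603, 0.1965)–(0.928168, 2.85652, 0.1965)  len=0.7546
  (v1,v5,v2) [++-] → (1.45296, 0.610486, 0.1965)–(1.8965, 0, 0.1965)  len=0.7546
  (v2,v5,v6) [-+-] → (1.45296, 0.610486, 0.1965)–(0.586032, 1.80368, 0.1965)  len=1.4749
  (v4,v8,v5) [--+] → (-1.71225, 1.99859, 0.1965)–(0.928168, 2.85652, 0.1965)  len=2.7763
  (v5,v8,v9) [+-+] → (-1.71225, 1.99859, 0.1965)–(-2.42992, 1.76541, 0.1965)  len=0.7546
  (v5,v9,v6) [++-] → (-0.131639, 1.5705, 0.1965)–(0.586032, 1.80368, 0.1965)  len=0.7546
  (v6,v9,v10) [-+-] → (-0.131639, 1.5705, 0.1965)–(-1.53428, 1.11472, 0.1965)  len=1.4748
  (v8,v12,v9) [--+] → (-2.42992, -1.0108, 0.1965)–(-2.42992, 1.76541, 0.1965)  len=2.7762
  (v9,v12,v13) [+-+] → (-2.42992, -1.0108, 0.1965)–(-2.42992, -1.76541, 0.1965)  len=0.7546
  (v9,v13,v10) [++-] → (-1.53428, 0.360103, 0.1965)–(-1.53428, 1.11472, 0.1965)  len=0.7546
  (v10,v13,v14) [-+-] → (-1.53428, 0.360103, 0.1965)–(-1.53428, -1.11472, 0.1965)  len=1.4748
  (v12,v16,v13) [--+] → (0.210498, -2.62334, 0.1965)–(-2.42992, -1.76541, 0.1965)  len=2.7763
  (v13,v16,v17) [+-+] → (0.210498, -2.62334, 0.1965)–(0.928168, -2.85652, 0.1965)  len=0.7546
  (v13,v17,v14) [++-] → (-0.816611, -1.3479, 0.1965)–(-1.53428, -1.11472, 0.1965)  len=0.7546
  (v14,v17,v18) [-+-] → (-0.816611, -1.3479, 0.1965)–(0.586032, -1.80368, 0.1965)  len=1.4748
  (v16,v0,v17) [--+] → (2.55996, -0.610486, 0.1965)–(0.928168, -2.85652, 0.1965)  len=2.7762
  (v17,v0,v1) [+-+] → (2.55996, -0.610486, 0.1965)–(3.0035, 0, 0.1965)  len=0.7546
  (v17,v1,v18) [++-] → (1.02957, -1.1932, 0.1965)–(0.586032, -1.80368, 0.1965)  len=0.7546
  (v18,v1,v2) [-+-] → (1.02957, -1.1932, 0.1965)–(1.8965, 0, 0.1965)  len=1.4749

Chained into 2 loop(s):
  loop 1: 10 segments, perimeter = 17.6543
  loop 2: 10 segments, perimeter = 11.1473
Total perimeter = 28.802

loops=2 perimeter=28.802


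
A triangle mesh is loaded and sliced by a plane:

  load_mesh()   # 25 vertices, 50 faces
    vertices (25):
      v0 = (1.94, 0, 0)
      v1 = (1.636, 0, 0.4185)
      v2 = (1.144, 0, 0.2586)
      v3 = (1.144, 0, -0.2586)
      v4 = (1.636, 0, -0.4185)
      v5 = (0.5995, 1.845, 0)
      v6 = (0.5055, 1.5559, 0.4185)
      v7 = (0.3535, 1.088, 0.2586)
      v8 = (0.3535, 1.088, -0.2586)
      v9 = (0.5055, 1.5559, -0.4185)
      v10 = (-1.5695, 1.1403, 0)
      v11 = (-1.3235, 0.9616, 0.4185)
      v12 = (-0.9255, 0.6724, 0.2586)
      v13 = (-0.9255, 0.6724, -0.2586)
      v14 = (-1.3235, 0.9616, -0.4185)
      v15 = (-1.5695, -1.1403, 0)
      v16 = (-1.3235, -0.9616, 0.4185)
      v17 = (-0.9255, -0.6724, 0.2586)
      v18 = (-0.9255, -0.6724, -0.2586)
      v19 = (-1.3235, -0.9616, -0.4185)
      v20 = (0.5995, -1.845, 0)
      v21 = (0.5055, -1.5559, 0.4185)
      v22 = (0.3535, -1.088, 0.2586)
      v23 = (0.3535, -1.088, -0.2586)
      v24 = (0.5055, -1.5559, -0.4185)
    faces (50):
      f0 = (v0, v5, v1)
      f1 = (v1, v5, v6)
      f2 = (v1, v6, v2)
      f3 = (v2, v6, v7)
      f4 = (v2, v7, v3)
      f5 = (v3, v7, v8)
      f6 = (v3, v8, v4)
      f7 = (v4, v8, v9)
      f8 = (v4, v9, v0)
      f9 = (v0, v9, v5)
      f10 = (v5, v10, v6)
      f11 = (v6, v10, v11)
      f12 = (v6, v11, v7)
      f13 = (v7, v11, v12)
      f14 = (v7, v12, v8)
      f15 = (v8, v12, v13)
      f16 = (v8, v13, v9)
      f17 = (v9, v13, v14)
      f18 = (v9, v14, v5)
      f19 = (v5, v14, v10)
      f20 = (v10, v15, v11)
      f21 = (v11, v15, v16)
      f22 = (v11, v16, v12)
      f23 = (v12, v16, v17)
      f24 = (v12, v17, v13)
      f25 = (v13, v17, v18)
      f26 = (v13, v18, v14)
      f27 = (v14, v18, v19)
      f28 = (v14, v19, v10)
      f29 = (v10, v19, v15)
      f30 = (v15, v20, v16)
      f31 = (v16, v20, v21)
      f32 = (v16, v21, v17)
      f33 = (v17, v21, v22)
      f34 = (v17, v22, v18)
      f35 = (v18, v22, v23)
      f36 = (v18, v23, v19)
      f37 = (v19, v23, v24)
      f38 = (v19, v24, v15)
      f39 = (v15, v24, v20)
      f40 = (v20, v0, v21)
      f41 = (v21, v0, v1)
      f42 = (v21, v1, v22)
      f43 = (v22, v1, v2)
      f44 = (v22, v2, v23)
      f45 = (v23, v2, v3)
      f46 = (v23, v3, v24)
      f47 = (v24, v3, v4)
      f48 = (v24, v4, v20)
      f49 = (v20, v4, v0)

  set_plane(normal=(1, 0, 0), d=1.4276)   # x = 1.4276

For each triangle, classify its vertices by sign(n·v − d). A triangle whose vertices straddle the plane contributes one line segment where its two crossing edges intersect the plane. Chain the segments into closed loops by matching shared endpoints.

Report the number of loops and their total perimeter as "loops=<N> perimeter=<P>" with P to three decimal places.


Straddling triangles (14 of 50):
  (v0,v5,v1) [+-+] → (1.4276, 0.705243, 0)–(1.4276, 0.370958, 0.334356)  len=0.4728
  (v1,v5,v6) [+--] → (1.4276, 0.370958, 0.334356)–(1.4276, 0.28682, 0.4185)  len=0.1190
  (v1,v6,v2) [+--] → (1.4276, 0.28682, 0.4185)–(1.4276, 0, 0.35077)  len=0.2947
  (v3,v8,v4) [--+] → (1.4276, 0.176795, -0.392517)–(1.4276, 0, -0.35077)  len=0.1817
  (v4,v8,v9) [+--] → (1.4276, 0.176795, -0.392517)–(1.4276, 0.28682, -0.4185)  len=0.1131
  (v4,v9,v0) [+-+] → (1.4276, 0.28682, -0.4185)–(1.4276, 0.555764, -0.149487)  len=0.3804
  (v0,v9,v5) [+--] → (1.4276, 0.555764, -0.149487)–(1.4276, 0.705243, 0)  len=0.2114
  (v20,v0,v21) [-+-] → (1.4276, -0.705243, 0)–(1.4276, -0.555764, 0.149487)  len=0.2114
  (v21,v0,v1) [-++] → (1.4276, -0.555764, 0.149487)–(1.4276, -0.28682, 0.4185)  len=0.3804
  (v21,v1,v22) [-+-] → (1.4276, -0.28682, 0.4185)–(1.4276, -0.176795, 0.392517)  len=0.1131
  (v22,v1,v2) [-+-] → (1.4276, -0.176795, 0.392517)–(1.4276, 0, 0.35077)  len=0.1817
  (v24,v3,v4) [--+] → (1.4276, 0, -0.35077)–(1.4276, -0.28682, -0.4185)  len=0.2947
  (v24,v4,v20) [-+-] → (1.4276, -0.28682, -0.4185)–(1.4276, -0.370958, -0.334356)  len=0.1190
  (v20,v4,v0) [-++] → (1.4276, -0.370958, -0.334356)–(1.4276, -0.705243, 0)  len=0.4728

Chained into 1 loop(s):
  loop 1: 14 segments, perimeter = 3.5460
Total perimeter = 3.546

loops=1 perimeter=3.546


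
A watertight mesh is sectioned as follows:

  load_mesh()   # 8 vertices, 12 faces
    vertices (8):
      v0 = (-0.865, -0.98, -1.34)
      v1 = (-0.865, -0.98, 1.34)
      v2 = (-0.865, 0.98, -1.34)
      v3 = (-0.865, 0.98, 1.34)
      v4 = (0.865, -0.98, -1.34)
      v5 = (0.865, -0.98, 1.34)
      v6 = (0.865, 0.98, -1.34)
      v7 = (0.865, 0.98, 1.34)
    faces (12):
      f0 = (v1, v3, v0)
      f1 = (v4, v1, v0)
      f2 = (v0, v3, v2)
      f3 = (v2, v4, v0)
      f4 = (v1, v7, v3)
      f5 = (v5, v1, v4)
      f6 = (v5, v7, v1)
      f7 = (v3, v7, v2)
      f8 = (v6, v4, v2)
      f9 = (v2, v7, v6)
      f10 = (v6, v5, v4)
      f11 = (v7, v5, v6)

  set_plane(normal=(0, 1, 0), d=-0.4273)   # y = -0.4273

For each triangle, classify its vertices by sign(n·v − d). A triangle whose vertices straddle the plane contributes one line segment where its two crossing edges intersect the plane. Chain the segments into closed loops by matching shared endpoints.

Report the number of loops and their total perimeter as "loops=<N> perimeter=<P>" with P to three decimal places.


loops=1 perimeter=8.820

Straddling triangles (8 of 12):
  (v1,v3,v0) [-+-] → (-0.865, -0.4273, 1.34)–(-0.865, -0.4273, -0.584267)  len=1.9243
  (v0,v3,v2) [-++] → (-0.865, -0.4273, -0.584267)–(-0.865, -0.4273, -1.34)  len=0.7557
  (v2,v4,v0) [+--] → (0.377158, -0.4273, -1.34)–(-0.865, -0.4273, -1.34)  len=1.2422
  (v1,v7,v3) [-++] → (-0.377158, -0.4273, 1.34)–(-0.865, -0.4273, 1.34)  len=0.4878
  (v5,v7,v1) [-+-] → (0.865, -0.4273, 1.34)–(-0.377158, -0.4273, 1.34)  len=1.2422
  (v6,v4,v2) [+-+] → (0.865, -0.4273, -1.34)–(0.377158, -0.4273, -1.34)  len=0.4878
  (v6,v5,v4) [+--] → (0.865, -0.4273, 0.584267)–(0.865, -0.4273, -1.34)  len=1.9243
  (v7,v5,v6) [+-+] → (0.865, -0.4273, 1.34)–(0.865, -0.4273, 0.584267)  len=0.7557

Chained into 1 loop(s):
  loop 1: 8 segments, perimeter = 8.8200
Total perimeter = 8.820


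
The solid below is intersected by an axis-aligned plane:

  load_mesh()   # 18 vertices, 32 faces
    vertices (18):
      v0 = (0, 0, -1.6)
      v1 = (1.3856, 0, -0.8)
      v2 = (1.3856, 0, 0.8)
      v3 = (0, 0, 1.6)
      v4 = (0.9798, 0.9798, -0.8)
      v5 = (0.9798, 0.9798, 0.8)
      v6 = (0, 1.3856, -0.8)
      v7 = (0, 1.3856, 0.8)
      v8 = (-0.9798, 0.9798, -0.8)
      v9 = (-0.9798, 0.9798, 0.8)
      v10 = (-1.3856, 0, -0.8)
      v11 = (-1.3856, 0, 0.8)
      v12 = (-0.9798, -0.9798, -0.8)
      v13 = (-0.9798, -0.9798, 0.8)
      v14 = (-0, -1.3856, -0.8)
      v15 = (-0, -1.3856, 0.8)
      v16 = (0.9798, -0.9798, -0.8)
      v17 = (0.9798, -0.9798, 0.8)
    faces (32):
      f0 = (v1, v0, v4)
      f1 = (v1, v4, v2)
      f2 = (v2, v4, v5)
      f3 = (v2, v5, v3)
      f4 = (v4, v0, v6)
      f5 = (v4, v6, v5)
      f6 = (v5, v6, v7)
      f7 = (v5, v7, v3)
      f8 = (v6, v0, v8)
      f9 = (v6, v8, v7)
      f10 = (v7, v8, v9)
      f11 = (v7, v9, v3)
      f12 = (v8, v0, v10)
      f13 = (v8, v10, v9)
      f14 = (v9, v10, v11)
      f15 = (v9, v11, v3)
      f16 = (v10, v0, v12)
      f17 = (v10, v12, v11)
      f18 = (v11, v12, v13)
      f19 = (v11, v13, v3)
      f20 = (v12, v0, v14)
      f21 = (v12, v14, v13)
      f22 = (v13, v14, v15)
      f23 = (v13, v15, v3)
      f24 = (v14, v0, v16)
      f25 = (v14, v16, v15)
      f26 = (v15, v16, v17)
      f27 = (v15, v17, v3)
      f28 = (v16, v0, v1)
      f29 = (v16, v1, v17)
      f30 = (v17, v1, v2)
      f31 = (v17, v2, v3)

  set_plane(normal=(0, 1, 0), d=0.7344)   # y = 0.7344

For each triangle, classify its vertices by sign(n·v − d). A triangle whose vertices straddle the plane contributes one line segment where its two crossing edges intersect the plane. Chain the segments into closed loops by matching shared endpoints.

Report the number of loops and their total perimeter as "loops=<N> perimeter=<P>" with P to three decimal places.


loops=1 perimeter=7.823

Straddling triangles (12 of 32):
  (v1,v0,v4) [--+] → (0.7344, 0.7344, -1.00037)–(1.08144, 0.7344, -0.8)  len=0.4007
  (v1,v4,v2) [-+-] → (1.08144, 0.7344, -0.8)–(1.08144, 0.7344, -0.399265)  len=0.4007
  (v2,v4,v5) [-++] → (1.08144, 0.7344, -0.399265)–(1.08144, 0.7344, 0.8)  len=1.1993
  (v2,v5,v3) [-+-] → (1.08144, 0.7344, 0.8)–(0.7344, 0.7344, 1.00037)  len=0.4007
  (v4,v0,v6) [+-+] → (0.7344, 0.7344, -1.00037)–(0, 0.7344, -1.17598)  len=0.7551
  (v5,v7,v3) [++-] → (0, 0.7344, 1.17598)–(0.7344, 0.7344, 1.00037)  len=0.7551
  (v6,v0,v8) [+-+] → (0, 0.7344, -1.17598)–(-0.7344, 0.7344, -1.00037)  len=0.7551
  (v7,v9,v3) [++-] → (-0.7344, 0.7344, 1.00037)–(0, 0.7344, 1.17598)  len=0.7551
  (v8,v0,v10) [+--] → (-0.7344, 0.7344, -1.00037)–(-1.08144, 0.7344, -0.8)  len=0.4007
  (v8,v10,v9) [+-+] → (-1.08144, 0.7344, -0.8)–(-1.08144, 0.7344, 0.399265)  len=1.1993
  (v9,v10,v11) [+--] → (-1.08144, 0.7344, 0.399265)–(-1.08144, 0.7344, 0.8)  len=0.4007
  (v9,v11,v3) [+--] → (-1.08144, 0.7344, 0.8)–(-0.7344, 0.7344, 1.00037)  len=0.4007

Chained into 1 loop(s):
  loop 1: 12 segments, perimeter = 7.8233
Total perimeter = 7.823


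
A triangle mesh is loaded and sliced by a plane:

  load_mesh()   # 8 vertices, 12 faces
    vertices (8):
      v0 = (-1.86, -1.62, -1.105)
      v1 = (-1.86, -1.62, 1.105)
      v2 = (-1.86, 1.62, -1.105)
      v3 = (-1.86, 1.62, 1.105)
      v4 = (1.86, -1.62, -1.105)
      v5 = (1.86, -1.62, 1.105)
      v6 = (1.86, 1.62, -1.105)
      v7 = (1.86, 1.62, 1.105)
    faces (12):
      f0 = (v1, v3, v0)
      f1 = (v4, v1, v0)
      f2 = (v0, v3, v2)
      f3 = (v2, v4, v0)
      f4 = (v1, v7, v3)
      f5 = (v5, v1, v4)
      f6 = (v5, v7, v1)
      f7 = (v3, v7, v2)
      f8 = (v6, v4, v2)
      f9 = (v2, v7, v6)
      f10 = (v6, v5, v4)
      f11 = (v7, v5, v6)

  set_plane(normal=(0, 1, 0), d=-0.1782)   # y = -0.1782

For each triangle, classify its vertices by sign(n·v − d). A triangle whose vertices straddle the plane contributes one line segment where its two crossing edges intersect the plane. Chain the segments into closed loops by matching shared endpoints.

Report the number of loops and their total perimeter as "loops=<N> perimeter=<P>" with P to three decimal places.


loops=1 perimeter=11.860

Straddling triangles (8 of 12):
  (v1,v3,v0) [-+-] → (-1.86, -0.1782, 1.105)–(-1.86, -0.1782, -0.12155)  len=1.2265
  (v0,v3,v2) [-++] → (-1.86, -0.1782, -0.12155)–(-1.86, -0.1782, -1.105)  len=0.9835
  (v2,v4,v0) [+--] → (0.2046, -0.1782, -1.105)–(-1.86, -0.1782, -1.105)  len=2.0646
  (v1,v7,v3) [-++] → (-0.2046, -0.1782, 1.105)–(-1.86, -0.1782, 1.105)  len=1.6554
  (v5,v7,v1) [-+-] → (1.86, -0.1782, 1.105)–(-0.2046, -0.1782, 1.105)  len=2.0646
  (v6,v4,v2) [+-+] → (1.86, -0.1782, -1.105)–(0.2046, -0.1782, -1.105)  len=1.6554
  (v6,v5,v4) [+--] → (1.86, -0.1782, 0.12155)–(1.86, -0.1782, -1.105)  len=1.2265
  (v7,v5,v6) [+-+] → (1.86, -0.1782, 1.105)–(1.86, -0.1782, 0.12155)  len=0.9835

Chained into 1 loop(s):
  loop 1: 8 segments, perimeter = 11.8600
Total perimeter = 11.860
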